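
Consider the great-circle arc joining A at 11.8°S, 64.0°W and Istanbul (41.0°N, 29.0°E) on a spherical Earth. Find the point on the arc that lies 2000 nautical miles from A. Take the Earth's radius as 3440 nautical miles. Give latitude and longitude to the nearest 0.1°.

Convert each endpoint to a unit vector on the sphere (x = cos φ cos λ, y = cos φ sin λ, z = sin φ).
The central angle between the endpoints is δ = arccos(p₁·p₂) ≈ 1.744 rad (100.0°). The total great-circle distance is δ·R ≈ 1.744 × 3440 ≈ 6001 nmi, so the target fraction is f = 2000/6001 ≈ 0.333.
Interpolate at f ≈ 0.333 with slerp weights a = sin((1−f)δ)/sin δ ≈ 0.932, b = sin(fδ)/sin δ ≈ 0.558.
p = a·p₁ + b·p₂ ≈ (0.768, -0.616, 0.175); φ = arcsin(p_z) ≈ 10.09°, λ = atan2(p_y, p_x) ≈ -38.73°.

≈ 10.1°N, 38.7°W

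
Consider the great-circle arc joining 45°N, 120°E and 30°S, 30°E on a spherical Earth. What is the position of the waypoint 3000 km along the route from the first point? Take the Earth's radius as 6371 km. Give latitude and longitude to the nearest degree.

Convert each endpoint to a unit vector on the sphere (x = cos φ cos λ, y = cos φ sin λ, z = sin φ).
The central angle between the endpoints is δ = arccos(p₁·p₂) ≈ 1.932 rad (110.7°). The total great-circle distance is δ·R ≈ 1.932 × 6371 ≈ 12310 km, so the target fraction is f = 3000/12310 ≈ 0.244.
Interpolate at f ≈ 0.244 with slerp weights a = sin((1−f)δ)/sin δ ≈ 1.063, b = sin(fδ)/sin δ ≈ 0.485.
p = a·p₁ + b·p₂ ≈ (-0.012, 0.861, 0.509); φ = arcsin(p_z) ≈ 30.59°, λ = atan2(p_y, p_x) ≈ 90.80°.

≈ 31°N, 91°E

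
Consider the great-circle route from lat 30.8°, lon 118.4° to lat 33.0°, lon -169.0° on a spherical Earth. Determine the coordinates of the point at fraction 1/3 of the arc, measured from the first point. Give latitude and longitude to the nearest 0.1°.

≈ lat 36.6°, lon 141.6°

From cos δ = sin φ₁ sin φ₂ + cos φ₁ cos φ₂ cos Δλ, the central angle is δ ≈ 1.054 rad (60.4°).
Interpolate at f = 1/3 with slerp weights a = sin((1−f)δ)/sin δ ≈ 0.743, b = sin(fδ)/sin δ ≈ 0.396.
p = a·p₁ + b·p₂ ≈ (-0.630, 0.498, 0.596); φ = arcsin(p_z) ≈ 36.60°, λ = atan2(p_y, p_x) ≈ 141.64°.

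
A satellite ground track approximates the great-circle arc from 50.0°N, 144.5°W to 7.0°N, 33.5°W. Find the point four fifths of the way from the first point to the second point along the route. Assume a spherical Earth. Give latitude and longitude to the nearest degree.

≈ 22°N, 46°W

The haversine formula gives a central angle δ ≈ 1.706 rad (97.8°) between the endpoints.
Interpolate at f = 4/5 with slerp weights a = sin((1−f)δ)/sin δ ≈ 0.338, b = sin(fδ)/sin δ ≈ 0.988.
p = a·p₁ + b·p₂ ≈ (0.641, -0.667, 0.379); φ = arcsin(p_z) ≈ 22.28°, λ = atan2(p_y, p_x) ≈ -46.16°.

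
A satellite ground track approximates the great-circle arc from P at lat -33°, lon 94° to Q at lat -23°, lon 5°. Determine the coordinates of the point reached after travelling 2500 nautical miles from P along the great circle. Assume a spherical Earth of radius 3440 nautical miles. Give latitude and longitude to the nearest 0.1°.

≈ lat -36.1°, lon 43.0°

Write both endpoints as unit vectors p₁, p₂ with components (cos φ cos λ, cos φ sin λ, sin φ).
The central angle between the endpoints is δ = arccos(p₁·p₂) ≈ 1.343 rad (76.9°). The total great-circle distance is δ·R ≈ 1.343 × 3440 ≈ 4618 nmi, so the target fraction is f = 2500/4618 ≈ 0.541.
Interpolate at f ≈ 0.541 with slerp weights a = sin((1−f)δ)/sin δ ≈ 0.593, b = sin(fδ)/sin δ ≈ 0.682.
p = a·p₁ + b·p₂ ≈ (0.591, 0.551, -0.589); φ = arcsin(p_z) ≈ -36.12°, λ = atan2(p_y, p_x) ≈ 42.99°.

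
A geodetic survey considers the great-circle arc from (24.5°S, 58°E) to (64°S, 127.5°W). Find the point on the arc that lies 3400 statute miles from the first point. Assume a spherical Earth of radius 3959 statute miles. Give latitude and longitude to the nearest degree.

≈ (74°S, 64°E)

Convert each endpoint to a unit vector on the sphere (x = cos φ cos λ, y = cos φ sin λ, z = sin φ).
The central angle between the endpoints is δ = arccos(p₁·p₂) ≈ 1.595 rad (91.4°). The total great-circle distance is δ·R ≈ 1.595 × 3959 ≈ 6315 mi, so the target fraction is f = 3400/6315 ≈ 0.538.
Interpolate at f ≈ 0.538 with slerp weights a = sin((1−f)δ)/sin δ ≈ 0.672, b = sin(fδ)/sin δ ≈ 0.757.
p = a·p₁ + b·p₂ ≈ (0.122, 0.255, -0.959); φ = arcsin(p_z) ≈ -73.58°, λ = atan2(p_y, p_x) ≈ 64.46°.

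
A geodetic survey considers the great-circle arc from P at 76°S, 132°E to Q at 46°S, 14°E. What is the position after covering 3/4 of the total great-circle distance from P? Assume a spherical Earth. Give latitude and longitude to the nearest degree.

≈ 58°S, 21°E

The haversine formula gives a central angle δ ≈ 0.903 rad (51.8°) between the endpoints.
Interpolate at f = 3/4 with slerp weights a = sin((1−f)δ)/sin δ ≈ 0.285, b = sin(fδ)/sin δ ≈ 0.798.
p = a·p₁ + b·p₂ ≈ (0.492, 0.185, -0.851); φ = arcsin(p_z) ≈ -58.29°, λ = atan2(p_y, p_x) ≈ 20.65°.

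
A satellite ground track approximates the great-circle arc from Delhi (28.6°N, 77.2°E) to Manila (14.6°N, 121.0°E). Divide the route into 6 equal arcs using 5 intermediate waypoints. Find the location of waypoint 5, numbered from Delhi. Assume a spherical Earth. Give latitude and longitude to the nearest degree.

Convert each endpoint to a unit vector on the sphere (x = cos φ cos λ, y = cos φ sin λ, z = sin φ).
The central angle between the endpoints is δ = arccos(p₁·p₂) ≈ 0.747 rad (42.8°).
Interpolate at f = 5/6 with slerp weights a = sin((1−f)δ)/sin δ ≈ 0.183, b = sin(fδ)/sin δ ≈ 0.858.
p = a·p₁ + b·p₂ ≈ (-0.392, 0.868, 0.304); φ = arcsin(p_z) ≈ 17.69°, λ = atan2(p_y, p_x) ≈ 114.31°.

≈ (18°N, 114°E)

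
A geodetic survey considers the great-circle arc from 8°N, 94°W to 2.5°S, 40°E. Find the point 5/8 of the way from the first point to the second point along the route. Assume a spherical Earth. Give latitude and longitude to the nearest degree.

≈ 5°N, 10°W

Write both endpoints as unit vectors p₁, p₂ with components (cos φ cos λ, cos φ sin λ, sin φ).
The central angle between the endpoints is δ = arccos(p₁·p₂) ≈ 2.337 rad (133.9°).
Interpolate at f = 5/8 with slerp weights a = sin((1−f)δ)/sin δ ≈ 1.066, b = sin(fδ)/sin δ ≈ 1.379.
p = a·p₁ + b·p₂ ≈ (0.982, -0.168, 0.088); φ = arcsin(p_z) ≈ 5.06°, λ = atan2(p_y, p_x) ≈ -9.69°.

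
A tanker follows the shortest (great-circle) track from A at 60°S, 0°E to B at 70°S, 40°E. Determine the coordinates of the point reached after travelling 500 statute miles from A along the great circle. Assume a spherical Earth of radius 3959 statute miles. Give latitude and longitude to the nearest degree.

≈ 65°S, 12°E

From cos δ = sin φ₁ sin φ₂ + cos φ₁ cos φ₂ cos Δλ, the central angle is δ ≈ 0.334 rad (19.1°). The total great-circle distance is δ·R ≈ 0.334 × 3959 ≈ 1322 mi, so the target fraction is f = 500/1322 ≈ 0.378.
Interpolate at f ≈ 0.378 with slerp weights a = sin((1−f)δ)/sin δ ≈ 0.629, b = sin(fδ)/sin δ ≈ 0.384.
p = a·p₁ + b·p₂ ≈ (0.415, 0.085, -0.906); φ = arcsin(p_z) ≈ -64.93°, λ = atan2(p_y, p_x) ≈ 11.51°.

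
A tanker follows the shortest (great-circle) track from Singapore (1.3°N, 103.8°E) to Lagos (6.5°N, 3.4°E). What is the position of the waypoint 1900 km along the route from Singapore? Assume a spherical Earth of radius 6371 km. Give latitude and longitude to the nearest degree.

≈ (3°N, 87°E)

From cos δ = sin φ₁ sin φ₂ + cos φ₁ cos φ₂ cos Δλ, the central angle is δ ≈ 1.748 rad (100.2°). The total great-circle distance is δ·R ≈ 1.748 × 6371 ≈ 11140 km, so the target fraction is f = 1900/11140 ≈ 0.171.
Interpolate at f ≈ 0.171 with slerp weights a = sin((1−f)δ)/sin δ ≈ 1.009, b = sin(fδ)/sin δ ≈ 0.299.
p = a·p₁ + b·p₂ ≈ (0.056, 0.997, 0.057); φ = arcsin(p_z) ≈ 3.25°, λ = atan2(p_y, p_x) ≈ 86.81°.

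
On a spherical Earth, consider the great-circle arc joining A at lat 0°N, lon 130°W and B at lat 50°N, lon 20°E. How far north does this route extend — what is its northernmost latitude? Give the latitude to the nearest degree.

The great circle lies in the plane with unit normal n̂ = (p₁ × p₂)/|p₁ × p₂|.
Here n̂_z ≈ +0.387; the vertex latitude is φ_max = arccos|n̂_z| ≈ 67.2°.
Check via Clairaut: cos φ_max = |cos φ₁| · sin C = cos(0.0°)·sin(22.8°) ≈ 0.387, again giving ≈ 67.2°.

≈ 67°N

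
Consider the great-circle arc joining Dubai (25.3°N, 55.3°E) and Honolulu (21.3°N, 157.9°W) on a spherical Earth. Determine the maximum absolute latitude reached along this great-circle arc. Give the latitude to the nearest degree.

≈ 56°N

The great circle lies in the plane with unit normal n̂ = (p₁ × p₂)/|p₁ × p₂|.
Here n̂_z ≈ +0.552; the vertex latitude is φ_max = arccos|n̂_z| ≈ 56.5°.
Check via Clairaut: cos φ_max = |cos φ₁| · sin C = cos(25.3°)·sin(37.6°) ≈ 0.552, again giving ≈ 56.5°.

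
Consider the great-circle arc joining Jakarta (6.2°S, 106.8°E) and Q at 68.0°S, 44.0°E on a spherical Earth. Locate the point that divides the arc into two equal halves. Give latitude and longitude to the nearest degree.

≈ 40°S, 91°E

Write both endpoints as unit vectors p₁, p₂ with components (cos φ cos λ, cos φ sin λ, sin φ).
The central angle between the endpoints is δ = arccos(p₁·p₂) ≈ 1.297 rad (74.3°).
Interpolate at f = 1/2 with slerp weights a = sin((1−f)δ)/sin δ ≈ 0.627, b = sin(fδ)/sin δ ≈ 0.627.
p = a·p₁ + b·p₂ ≈ (-0.011, 0.760, -0.649); φ = arcsin(p_z) ≈ -40.50°, λ = atan2(p_y, p_x) ≈ 90.84°.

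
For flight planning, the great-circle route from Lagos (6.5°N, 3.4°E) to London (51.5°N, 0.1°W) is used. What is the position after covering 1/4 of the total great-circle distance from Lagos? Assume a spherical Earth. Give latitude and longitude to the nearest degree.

Write both endpoints as unit vectors p₁, p₂ with components (cos φ cos λ, cos φ sin λ, sin φ).
The central angle between the endpoints is δ = arccos(p₁·p₂) ≈ 0.787 rad (45.1°).
Interpolate at f = 1/4 with slerp weights a = sin((1−f)δ)/sin δ ≈ 0.786, b = sin(fδ)/sin δ ≈ 0.276.
p = a·p₁ + b·p₂ ≈ (0.951, 0.046, 0.305); φ = arcsin(p_z) ≈ 17.76°, λ = atan2(p_y, p_x) ≈ 2.77°.

≈ (18°N, 3°E)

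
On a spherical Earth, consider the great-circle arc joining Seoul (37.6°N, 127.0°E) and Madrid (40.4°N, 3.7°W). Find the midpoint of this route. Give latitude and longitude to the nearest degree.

Convert each endpoint to a unit vector on the sphere (x = cos φ cos λ, y = cos φ sin λ, z = sin φ).
The central angle between the endpoints is δ = arccos(p₁·p₂) ≈ 1.569 rad (89.9°).
Interpolate at f = 1/2 with slerp weights a = sin((1−f)δ)/sin δ ≈ 0.706, b = sin(fδ)/sin δ ≈ 0.706.
p = a·p₁ + b·p₂ ≈ (0.200, 0.412, 0.889); φ = arcsin(p_z) ≈ 62.73°, λ = atan2(p_y, p_x) ≈ 64.12°.

≈ (63°N, 64°E)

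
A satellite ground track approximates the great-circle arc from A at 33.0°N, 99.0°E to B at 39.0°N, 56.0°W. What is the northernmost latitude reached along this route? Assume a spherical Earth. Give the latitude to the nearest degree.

The great circle lies in the plane with unit normal n̂ = (p₁ × p₂)/|p₁ × p₂|.
Here n̂_z ≈ -0.284; the vertex latitude is φ_max = arccos|n̂_z| ≈ 73.5°.
Check via Clairaut: cos φ_max = |cos φ₁| · sin C = cos(33.0°)·sin(19.8°) ≈ 0.284, again giving ≈ 73.5°.

≈ 73°N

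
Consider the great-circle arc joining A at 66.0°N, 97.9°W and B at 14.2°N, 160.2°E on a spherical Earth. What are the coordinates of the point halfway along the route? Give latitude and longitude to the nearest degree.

Write both endpoints as unit vectors p₁, p₂ with components (cos φ cos λ, cos φ sin λ, sin φ).
The central angle between the endpoints is δ = arccos(p₁·p₂) ≈ 1.428 rad (81.8°).
Interpolate at f = 1/2 with slerp weights a = sin((1−f)δ)/sin δ ≈ 0.661, b = sin(fδ)/sin δ ≈ 0.661.
p = a·p₁ + b·p₂ ≈ (-0.640, -0.049, 0.767); φ = arcsin(p_z) ≈ 50.04°, λ = atan2(p_y, p_x) ≈ -175.60°.

≈ 50°N, 176°W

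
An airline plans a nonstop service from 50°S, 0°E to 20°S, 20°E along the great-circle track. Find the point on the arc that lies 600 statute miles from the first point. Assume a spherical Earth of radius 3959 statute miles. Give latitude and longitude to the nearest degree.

Convert each endpoint to a unit vector on the sphere (x = cos φ cos λ, y = cos φ sin λ, z = sin φ).
The central angle between the endpoints is δ = arccos(p₁·p₂) ≈ 0.592 rad (33.9°). The total great-circle distance is δ·R ≈ 0.592 × 3959 ≈ 2345 mi, so the target fraction is f = 600/2345 ≈ 0.256.
Interpolate at f ≈ 0.256 with slerp weights a = sin((1−f)δ)/sin δ ≈ 0.764, b = sin(fδ)/sin δ ≈ 0.270.
p = a·p₁ + b·p₂ ≈ (0.730, 0.087, -0.678); φ = arcsin(p_z) ≈ -42.68°, λ = atan2(p_y, p_x) ≈ 6.79°.

≈ 43°S, 7°E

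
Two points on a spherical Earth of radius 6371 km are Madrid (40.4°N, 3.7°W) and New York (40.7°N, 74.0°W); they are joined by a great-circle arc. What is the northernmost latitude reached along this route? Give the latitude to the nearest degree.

≈ 46°N

The great circle lies in the plane with unit normal n̂ = (p₁ × p₂)/|p₁ × p₂|.
Here n̂_z ≈ -0.691; the vertex latitude is φ_max = arccos|n̂_z| ≈ 46.3°.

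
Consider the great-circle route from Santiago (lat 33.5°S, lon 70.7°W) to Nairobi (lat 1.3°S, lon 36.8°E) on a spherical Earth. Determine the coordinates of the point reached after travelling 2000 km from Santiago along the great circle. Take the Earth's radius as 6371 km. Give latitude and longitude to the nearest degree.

≈ lat 35°S, lon 49°W

Convert each endpoint to a unit vector on the sphere (x = cos φ cos λ, y = cos φ sin λ, z = sin φ).
The central angle between the endpoints is δ = arccos(p₁·p₂) ≈ 1.811 rad (103.8°). The total great-circle distance is δ·R ≈ 1.811 × 6371 ≈ 11540 km, so the target fraction is f = 2000/11540 ≈ 0.173.
Interpolate at f ≈ 0.173 with slerp weights a = sin((1−f)δ)/sin δ ≈ 1.027, b = sin(fδ)/sin δ ≈ 0.318.
p = a·p₁ + b·p₂ ≈ (0.538, -0.618, -0.574); φ = arcsin(p_z) ≈ -35.03°, λ = atan2(p_y, p_x) ≈ -48.97°.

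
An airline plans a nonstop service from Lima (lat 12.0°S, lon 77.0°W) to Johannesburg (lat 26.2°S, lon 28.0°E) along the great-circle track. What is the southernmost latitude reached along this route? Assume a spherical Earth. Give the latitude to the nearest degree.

≈ 31°S

The great circle lies in the plane with unit normal n̂ = (p₁ × p₂)/|p₁ × p₂|.
Here n̂_z ≈ +0.856; the vertex latitude is φ_max = arccos|n̂_z| ≈ 31.2°.
Check via Clairaut: cos φ_max = |cos φ₁| · sin C = cos(12.0°)·sin(119.0°) ≈ 0.856, again giving ≈ 31.2°.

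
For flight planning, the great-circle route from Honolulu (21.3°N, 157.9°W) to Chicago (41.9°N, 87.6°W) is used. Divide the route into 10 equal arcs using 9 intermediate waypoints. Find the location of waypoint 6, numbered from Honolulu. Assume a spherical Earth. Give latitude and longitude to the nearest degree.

≈ 39°N, 120°W

Write both endpoints as unit vectors p₁, p₂ with components (cos φ cos λ, cos φ sin λ, sin φ).
The central angle between the endpoints is δ = arccos(p₁·p₂) ≈ 1.074 rad (61.6°).
Interpolate at f = 6/10 with slerp weights a = sin((1−f)δ)/sin δ ≈ 0.474, b = sin(fδ)/sin δ ≈ 0.683.
p = a·p₁ + b·p₂ ≈ (-0.388, -0.674, 0.628); φ = arcsin(p_z) ≈ 38.94°, λ = atan2(p_y, p_x) ≈ -119.90°.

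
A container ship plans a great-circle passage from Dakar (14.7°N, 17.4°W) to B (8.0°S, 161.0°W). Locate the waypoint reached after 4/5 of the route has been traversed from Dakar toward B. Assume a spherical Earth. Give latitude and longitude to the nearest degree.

Write both endpoints as unit vectors p₁, p₂ with components (cos φ cos λ, cos φ sin λ, sin φ).
The central angle between the endpoints is δ = arccos(p₁·p₂) ≈ 2.509 rad (143.7°).
Interpolate at f = 4/5 with slerp weights a = sin((1−f)δ)/sin δ ≈ 0.813, b = sin(fδ)/sin δ ≈ 1.532.
p = a·p₁ + b·p₂ ≈ (-0.684, -0.729, -0.007); φ = arcsin(p_z) ≈ -0.40°, λ = atan2(p_y, p_x) ≈ -133.18°.

≈ (0°N, 133°W)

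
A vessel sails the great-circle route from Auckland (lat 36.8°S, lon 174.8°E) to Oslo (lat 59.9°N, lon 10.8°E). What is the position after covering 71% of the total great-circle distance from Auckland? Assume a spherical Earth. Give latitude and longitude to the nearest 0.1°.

≈ lat 66.4°N, lon 125.4°E

Write both endpoints as unit vectors p₁, p₂ with components (cos φ cos λ, cos φ sin λ, sin φ).
The central angle between the endpoints is δ = arccos(p₁·p₂) ≈ 2.700 rad (154.7°).
Interpolate at f = 0.71 with slerp weights a = sin((1−f)δ)/sin δ ≈ 1.652, b = sin(fδ)/sin δ ≈ 2.203.
p = a·p₁ + b·p₂ ≈ (-0.232, 0.327, 0.916); φ = arcsin(p_z) ≈ 66.35°, λ = atan2(p_y, p_x) ≈ 125.41°.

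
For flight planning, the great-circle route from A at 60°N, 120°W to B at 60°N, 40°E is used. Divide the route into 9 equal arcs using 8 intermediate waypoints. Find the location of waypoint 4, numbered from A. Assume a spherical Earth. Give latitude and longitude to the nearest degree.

Convert each endpoint to a unit vector on the sphere (x = cos φ cos λ, y = cos φ sin λ, z = sin φ).
The central angle between the endpoints is δ = arccos(p₁·p₂) ≈ 1.030 rad (59.0°).
Interpolate at f = 4/9 with slerp weights a = sin((1−f)δ)/sin δ ≈ 0.632, b = sin(fδ)/sin δ ≈ 0.515.
p = a·p₁ + b·p₂ ≈ (0.040, -0.108, 0.993); φ = arcsin(p_z) ≈ 83.41°, λ = atan2(p_y, p_x) ≈ -69.86°.

≈ 83°N, 70°W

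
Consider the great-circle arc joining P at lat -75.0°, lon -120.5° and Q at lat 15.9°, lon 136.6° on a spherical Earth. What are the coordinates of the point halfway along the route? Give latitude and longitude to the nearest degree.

≈ lat -36°, lon 152°

Write both endpoints as unit vectors p₁, p₂ with components (cos φ cos λ, cos φ sin λ, sin φ).
The central angle between the endpoints is δ = arccos(p₁·p₂) ≈ 1.897 rad (108.7°).
Interpolate at f = 1/2 with slerp weights a = sin((1−f)δ)/sin δ ≈ 0.858, b = sin(fδ)/sin δ ≈ 0.858.
p = a·p₁ + b·p₂ ≈ (-0.712, 0.375, -0.593); φ = arcsin(p_z) ≈ -36.40°, λ = atan2(p_y, p_x) ≈ 152.19°.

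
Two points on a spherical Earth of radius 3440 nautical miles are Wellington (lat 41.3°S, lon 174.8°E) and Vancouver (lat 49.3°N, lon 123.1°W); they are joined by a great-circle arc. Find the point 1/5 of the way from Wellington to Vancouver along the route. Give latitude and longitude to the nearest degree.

Convert each endpoint to a unit vector on the sphere (x = cos φ cos λ, y = cos φ sin λ, z = sin φ).
The central angle between the endpoints is δ = arccos(p₁·p₂) ≈ 1.845 rad (105.7°).
Interpolate at f = 1/5 with slerp weights a = sin((1−f)δ)/sin δ ≈ 1.034, b = sin(fδ)/sin δ ≈ 0.375.
p = a·p₁ + b·p₂ ≈ (-0.907, -0.134, -0.398); φ = arcsin(p_z) ≈ -23.48°, λ = atan2(p_y, p_x) ≈ -171.58°.

≈ lat 23°S, lon 172°W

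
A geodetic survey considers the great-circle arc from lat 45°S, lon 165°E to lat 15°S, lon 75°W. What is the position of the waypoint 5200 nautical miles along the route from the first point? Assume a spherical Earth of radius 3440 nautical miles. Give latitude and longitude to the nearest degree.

≈ lat 25°S, lon 83°W

The haversine formula gives a central angle δ ≈ 1.730 rad (99.1°) between the endpoints. The total great-circle distance is δ·R ≈ 1.730 × 3440 ≈ 5951 nmi, so the target fraction is f = 5200/5951 ≈ 0.874.
Interpolate at f ≈ 0.874 with slerp weights a = sin((1−f)δ)/sin δ ≈ 0.219, b = sin(fδ)/sin δ ≈ 1.011.
p = a·p₁ + b·p₂ ≈ (0.103, -0.903, -0.417); φ = arcsin(p_z) ≈ -24.63°, λ = atan2(p_y, p_x) ≈ -83.50°.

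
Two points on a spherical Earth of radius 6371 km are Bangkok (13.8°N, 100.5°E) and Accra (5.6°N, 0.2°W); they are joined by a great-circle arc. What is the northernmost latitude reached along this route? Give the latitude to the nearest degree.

The great circle lies in the plane with unit normal n̂ = (p₁ × p₂)/|p₁ × p₂|.
Here n̂_z ≈ -0.961; the vertex latitude is φ_max = arccos|n̂_z| ≈ 16.0°.
Check via Clairaut: cos φ_max = |cos φ₁| · sin C = cos(13.8°)·sin(81.9°) ≈ 0.961, again giving ≈ 16.0°.

≈ 16°N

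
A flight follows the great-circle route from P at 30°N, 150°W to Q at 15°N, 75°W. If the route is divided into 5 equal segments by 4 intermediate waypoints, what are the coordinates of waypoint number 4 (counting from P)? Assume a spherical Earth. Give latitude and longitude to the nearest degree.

≈ 21°N, 88°W

Write both endpoints as unit vectors p₁, p₂ with components (cos φ cos λ, cos φ sin λ, sin φ).
The central angle between the endpoints is δ = arccos(p₁·p₂) ≈ 1.218 rad (69.8°).
Interpolate at f = 4/5 with slerp weights a = sin((1−f)δ)/sin δ ≈ 0.257, b = sin(fδ)/sin δ ≈ 0.882.
p = a·p₁ + b·p₂ ≈ (0.028, -0.934, 0.357); φ = arcsin(p_z) ≈ 20.90°, λ = atan2(p_y, p_x) ≈ -88.30°.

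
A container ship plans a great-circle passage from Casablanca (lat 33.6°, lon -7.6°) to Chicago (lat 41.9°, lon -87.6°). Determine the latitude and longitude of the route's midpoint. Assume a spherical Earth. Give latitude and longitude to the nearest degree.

The haversine formula gives a central angle δ ≈ 1.073 rad (61.5°) between the endpoints.
Interpolate at f = 1/2 with slerp weights a = sin((1−f)δ)/sin δ ≈ 0.582, b = sin(fδ)/sin δ ≈ 0.582.
p = a·p₁ + b·p₂ ≈ (0.498, -0.497, 0.710); φ = arcsin(p_z) ≈ 45.27°, λ = atan2(p_y, p_x) ≈ -44.90°.

≈ lat 45°, lon -45°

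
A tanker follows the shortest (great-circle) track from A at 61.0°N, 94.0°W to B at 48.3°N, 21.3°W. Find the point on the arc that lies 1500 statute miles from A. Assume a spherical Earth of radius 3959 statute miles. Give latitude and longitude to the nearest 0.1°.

Write both endpoints as unit vectors p₁, p₂ with components (cos φ cos λ, cos φ sin λ, sin φ).
The central angle between the endpoints is δ = arccos(p₁·p₂) ≈ 0.724 rad (41.5°). The total great-circle distance is δ·R ≈ 0.724 × 3959 ≈ 2868 mi, so the target fraction is f = 1500/2868 ≈ 0.523.
Interpolate at f ≈ 0.523 with slerp weights a = sin((1−f)δ)/sin δ ≈ 0.511, b = sin(fδ)/sin δ ≈ 0.558.
p = a·p₁ + b·p₂ ≈ (0.329, -0.382, 0.864); φ = arcsin(p_z) ≈ 59.74°, λ = atan2(p_y, p_x) ≈ -49.29°.

≈ 59.7°N, 49.3°W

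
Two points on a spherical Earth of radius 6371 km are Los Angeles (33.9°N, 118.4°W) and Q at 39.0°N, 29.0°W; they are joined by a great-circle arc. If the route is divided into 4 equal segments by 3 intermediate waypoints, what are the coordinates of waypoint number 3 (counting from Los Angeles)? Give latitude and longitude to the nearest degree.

Write both endpoints as unit vectors p₁, p₂ with components (cos φ cos λ, cos φ sin λ, sin φ).
The central angle between the endpoints is δ = arccos(p₁·p₂) ≈ 1.205 rad (69.0°).
Interpolate at f = 3/4 with slerp weights a = sin((1−f)δ)/sin δ ≈ 0.318, b = sin(fδ)/sin δ ≈ 0.841.
p = a·p₁ + b·p₂ ≈ (0.446, -0.549, 0.707); φ = arcsin(p_z) ≈ 44.96°, λ = atan2(p_y, p_x) ≈ -50.88°.

≈ 45°N, 51°W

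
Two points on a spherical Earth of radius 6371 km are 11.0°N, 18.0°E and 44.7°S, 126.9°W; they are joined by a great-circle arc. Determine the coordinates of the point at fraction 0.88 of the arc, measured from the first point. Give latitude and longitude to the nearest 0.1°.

From cos δ = sin φ₁ sin φ₂ + cos φ₁ cos φ₂ cos Δλ, the central angle is δ ≈ 2.353 rad (134.8°).
Interpolate at f = 0.88 with slerp weights a = sin((1−f)δ)/sin δ ≈ 0.393, b = sin(fδ)/sin δ ≈ 1.237.
p = a·p₁ + b·p₂ ≈ (-0.161, -0.584, -0.795); φ = arcsin(p_z) ≈ -52.70°, λ = atan2(p_y, p_x) ≈ -105.43°.

≈ 52.7°S, 105.4°W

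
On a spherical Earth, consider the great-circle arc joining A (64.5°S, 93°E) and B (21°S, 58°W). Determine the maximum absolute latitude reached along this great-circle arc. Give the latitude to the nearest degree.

The great circle lies in the plane with unit normal n̂ = (p₁ × p₂)/|p₁ × p₂|.
Here n̂_z ≈ -0.195; the vertex latitude is φ_max = arccos|n̂_z| ≈ 78.8°.
Check via Clairaut: cos φ_max = |cos φ₁| · sin C = cos(64.5°)·sin(153.1°) ≈ 0.195, again giving ≈ 78.8°.

≈ 79°S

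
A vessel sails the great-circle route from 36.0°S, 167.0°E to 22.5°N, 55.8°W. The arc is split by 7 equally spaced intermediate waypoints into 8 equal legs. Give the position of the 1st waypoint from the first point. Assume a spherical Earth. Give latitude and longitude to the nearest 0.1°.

Write both endpoints as unit vectors p₁, p₂ with components (cos φ cos λ, cos φ sin λ, sin φ).
The central angle between the endpoints is δ = arccos(p₁·p₂) ≈ 2.455 rad (140.7°).
Interpolate at f = 1/8 with slerp weights a = sin((1−f)δ)/sin δ ≈ 1.322, b = sin(fδ)/sin δ ≈ 0.476.
p = a·p₁ + b·p₂ ≈ (-0.794, -0.124, -0.595); φ = arcsin(p_z) ≈ -36.48°, λ = atan2(p_y, p_x) ≈ -171.16°.

≈ 36.5°S, 171.2°W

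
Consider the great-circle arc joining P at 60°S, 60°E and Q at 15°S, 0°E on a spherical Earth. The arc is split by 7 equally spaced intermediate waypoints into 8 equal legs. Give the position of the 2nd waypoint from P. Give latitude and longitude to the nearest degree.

Write both endpoints as unit vectors p₁, p₂ with components (cos φ cos λ, cos φ sin λ, sin φ).
The central angle between the endpoints is δ = arccos(p₁·p₂) ≈ 1.086 rad (62.2°).
Interpolate at f = 2/8 with slerp weights a = sin((1−f)δ)/sin δ ≈ 0.822, b = sin(fδ)/sin δ ≈ 0.303.
p = a·p₁ + b·p₂ ≈ (0.498, 0.356, -0.790); φ = arcsin(p_z) ≈ -52.23°, λ = atan2(p_y, p_x) ≈ 35.54°.

≈ 52°S, 36°E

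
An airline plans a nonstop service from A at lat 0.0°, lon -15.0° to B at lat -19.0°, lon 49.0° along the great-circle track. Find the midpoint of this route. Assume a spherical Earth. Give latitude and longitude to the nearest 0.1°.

≈ lat -11.2°, lon 16.0°

Write both endpoints as unit vectors p₁, p₂ with components (cos φ cos λ, cos φ sin λ, sin φ).
The central angle between the endpoints is δ = arccos(p₁·p₂) ≈ 1.143 rad (65.5°).
Interpolate at f = 1/2 with slerp weights a = sin((1−f)δ)/sin δ ≈ 0.595, b = sin(fδ)/sin δ ≈ 0.595.
p = a·p₁ + b·p₂ ≈ (0.943, 0.270, -0.194); φ = arcsin(p_z) ≈ -11.16°, λ = atan2(p_y, p_x) ≈ 16.00°.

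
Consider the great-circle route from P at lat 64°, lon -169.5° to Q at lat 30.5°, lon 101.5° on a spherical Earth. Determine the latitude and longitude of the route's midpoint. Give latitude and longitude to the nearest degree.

Convert each endpoint to a unit vector on the sphere (x = cos φ cos λ, y = cos φ sin λ, z = sin φ).
The central angle between the endpoints is δ = arccos(p₁·p₂) ≈ 1.090 rad (62.4°).
Interpolate at f = 1/2 with slerp weights a = sin((1−f)δ)/sin δ ≈ 0.585, b = sin(fδ)/sin δ ≈ 0.585.
p = a·p₁ + b·p₂ ≈ (-0.352, 0.447, 0.822); φ = arcsin(p_z) ≈ 55.31°, λ = atan2(p_y, p_x) ≈ 128.26°.

≈ lat 55°, lon 128°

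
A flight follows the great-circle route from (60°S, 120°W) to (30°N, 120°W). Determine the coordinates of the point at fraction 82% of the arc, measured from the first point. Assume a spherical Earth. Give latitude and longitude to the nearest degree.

Convert each endpoint to a unit vector on the sphere (x = cos φ cos λ, y = cos φ sin λ, z = sin φ).
The central angle between the endpoints is δ = arccos(p₁·p₂) ≈ 1.571 rad (90.0°).
Interpolate at f = 0.82 with slerp weights a = sin((1−f)δ)/sin δ ≈ 0.279, b = sin(fδ)/sin δ ≈ 0.960.
p = a·p₁ + b·p₂ ≈ (-0.486, -0.841, 0.239); φ = arcsin(p_z) ≈ 13.80°, λ = atan2(p_y, p_x) ≈ -120.00°.

≈ (14°N, 120°W)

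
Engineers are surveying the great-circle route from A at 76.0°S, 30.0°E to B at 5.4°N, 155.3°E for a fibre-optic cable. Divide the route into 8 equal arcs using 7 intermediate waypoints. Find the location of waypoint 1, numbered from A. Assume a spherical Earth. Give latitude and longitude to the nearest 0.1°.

≈ 77.3°S, 88.0°E

Convert each endpoint to a unit vector on the sphere (x = cos φ cos λ, y = cos φ sin λ, z = sin φ).
The central angle between the endpoints is δ = arccos(p₁·p₂) ≈ 1.803 rad (103.3°).
Interpolate at f = 1/8 with slerp weights a = sin((1−f)δ)/sin δ ≈ 1.028, b = sin(fδ)/sin δ ≈ 0.230.
p = a·p₁ + b·p₂ ≈ (0.008, 0.220, -0.976); φ = arcsin(p_z) ≈ -77.29°, λ = atan2(p_y, p_x) ≈ 88.04°.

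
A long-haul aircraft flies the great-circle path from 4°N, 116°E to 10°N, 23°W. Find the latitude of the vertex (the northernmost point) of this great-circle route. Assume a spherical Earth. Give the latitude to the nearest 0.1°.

The great circle lies in the plane with unit normal n̂ = (p₁ × p₂)/|p₁ × p₂|.
Here n̂_z ≈ -0.942; the vertex latitude is φ_max = arccos|n̂_z| ≈ 19.6°.
Check via Clairaut: cos φ_max = |cos φ₁| · sin C = cos(4.0°)·sin(70.8°) ≈ 0.942, again giving ≈ 19.6°.

≈ 19.6°N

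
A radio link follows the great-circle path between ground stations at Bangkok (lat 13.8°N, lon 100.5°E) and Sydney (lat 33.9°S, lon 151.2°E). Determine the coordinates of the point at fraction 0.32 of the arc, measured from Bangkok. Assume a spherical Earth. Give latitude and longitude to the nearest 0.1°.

Convert each endpoint to a unit vector on the sphere (x = cos φ cos λ, y = cos φ sin λ, z = sin φ).
The central angle between the endpoints is δ = arccos(p₁·p₂) ≈ 1.184 rad (67.8°).
Interpolate at f = 0.32 with slerp weights a = sin((1−f)δ)/sin δ ≈ 0.778, b = sin(fδ)/sin δ ≈ 0.399.
p = a·p₁ + b·p₂ ≈ (-0.428, 0.903, -0.037); φ = arcsin(p_z) ≈ -2.12°, λ = atan2(p_y, p_x) ≈ 115.37°.

≈ lat 2.1°S, lon 115.4°E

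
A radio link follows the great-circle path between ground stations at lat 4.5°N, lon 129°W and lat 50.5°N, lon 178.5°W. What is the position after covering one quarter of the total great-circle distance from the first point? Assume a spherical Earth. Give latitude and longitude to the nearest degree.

From cos δ = sin φ₁ sin φ₂ + cos φ₁ cos φ₂ cos Δλ, the central angle is δ ≈ 1.079 rad (61.8°).
Interpolate at f = 1/4 with slerp weights a = sin((1−f)δ)/sin δ ≈ 0.821, b = sin(fδ)/sin δ ≈ 0.302.
p = a·p₁ + b·p₂ ≈ (-0.707, -0.641, 0.298); φ = arcsin(p_z) ≈ 17.32°, λ = atan2(p_y, p_x) ≈ -137.81°.

≈ lat 17°N, lon 138°W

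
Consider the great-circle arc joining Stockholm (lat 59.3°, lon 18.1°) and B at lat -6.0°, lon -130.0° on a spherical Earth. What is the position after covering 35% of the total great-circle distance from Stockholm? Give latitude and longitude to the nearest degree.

≈ lat 65°, lon -83°

Write both endpoints as unit vectors p₁, p₂ with components (cos φ cos λ, cos φ sin λ, sin φ).
The central angle between the endpoints is δ = arccos(p₁·p₂) ≈ 2.119 rad (121.4°).
Interpolate at f = 0.35 with slerp weights a = sin((1−f)δ)/sin δ ≈ 1.150, b = sin(fδ)/sin δ ≈ 0.791.
p = a·p₁ + b·p₂ ≈ (0.052, -0.420, 0.906); φ = arcsin(p_z) ≈ 64.93°, λ = atan2(p_y, p_x) ≈ -82.94°.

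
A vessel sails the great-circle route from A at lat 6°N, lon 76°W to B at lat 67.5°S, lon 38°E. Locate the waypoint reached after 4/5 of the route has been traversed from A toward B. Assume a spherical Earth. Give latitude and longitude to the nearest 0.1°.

The haversine formula gives a central angle δ ≈ 1.825 rad (104.6°) between the endpoints.
Interpolate at f = 4/5 with slerp weights a = sin((1−f)δ)/sin δ ≈ 0.369, b = sin(fδ)/sin δ ≈ 1.027.
p = a·p₁ + b·p₂ ≈ (0.398, -0.114, -0.910); φ = arcsin(p_z) ≈ -65.52°, λ = atan2(p_y, p_x) ≈ -15.96°.

≈ lat 65.5°S, lon 16.0°W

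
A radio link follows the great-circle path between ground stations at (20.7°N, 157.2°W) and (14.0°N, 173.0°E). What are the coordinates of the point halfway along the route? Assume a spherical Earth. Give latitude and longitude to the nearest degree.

The haversine formula gives a central angle δ ≈ 0.509 rad (29.2°) between the endpoints.
Interpolate at f = 1/2 with slerp weights a = sin((1−f)δ)/sin δ ≈ 0.517, b = sin(fδ)/sin δ ≈ 0.517.
p = a·p₁ + b·p₂ ≈ (-0.943, -0.126, 0.308); φ = arcsin(p_z) ≈ 17.92°, λ = atan2(p_y, p_x) ≈ -172.38°.

≈ (18°N, 172°W)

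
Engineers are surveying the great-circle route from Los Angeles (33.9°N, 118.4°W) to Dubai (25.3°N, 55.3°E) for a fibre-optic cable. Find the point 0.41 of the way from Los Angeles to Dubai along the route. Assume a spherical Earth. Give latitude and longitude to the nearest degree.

≈ 81°N, 82°W

Write both endpoints as unit vectors p₁, p₂ with components (cos φ cos λ, cos φ sin λ, sin φ).
The central angle between the endpoints is δ = arccos(p₁·p₂) ≈ 2.103 rad (120.5°).
Interpolate at f = 0.41 with slerp weights a = sin((1−f)δ)/sin δ ≈ 1.098, b = sin(fδ)/sin δ ≈ 0.881.
p = a·p₁ + b·p₂ ≈ (0.020, -0.147, 0.989); φ = arcsin(p_z) ≈ 81.49°, λ = atan2(p_y, p_x) ≈ -82.19°.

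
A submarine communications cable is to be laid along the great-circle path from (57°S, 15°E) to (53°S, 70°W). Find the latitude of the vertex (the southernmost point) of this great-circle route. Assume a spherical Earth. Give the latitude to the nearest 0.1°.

≈ 62.9°S

The great circle lies in the plane with unit normal n̂ = (p₁ × p₂)/|p₁ × p₂|.
Here n̂_z ≈ -0.456; the vertex latitude is φ_max = arccos|n̂_z| ≈ 62.9°.
Check via Clairaut: cos φ_max = |cos φ₁| · sin C = cos(57.0°)·sin(123.1°) ≈ 0.456, again giving ≈ 62.9°.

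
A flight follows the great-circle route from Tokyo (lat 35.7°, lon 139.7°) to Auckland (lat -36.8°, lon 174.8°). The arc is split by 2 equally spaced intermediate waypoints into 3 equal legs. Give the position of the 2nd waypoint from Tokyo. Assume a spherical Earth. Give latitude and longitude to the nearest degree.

≈ lat -13°, lon 162°

Convert each endpoint to a unit vector on the sphere (x = cos φ cos λ, y = cos φ sin λ, z = sin φ).
The central angle between the endpoints is δ = arccos(p₁·p₂) ≈ 1.387 rad (79.5°).
Interpolate at f = 2/3 with slerp weights a = sin((1−f)δ)/sin δ ≈ 0.454, b = sin(fδ)/sin δ ≈ 0.812.
p = a·p₁ + b·p₂ ≈ (-0.929, 0.297, -0.222); φ = arcsin(p_z) ≈ -12.81°, λ = atan2(p_y, p_x) ≈ 162.25°.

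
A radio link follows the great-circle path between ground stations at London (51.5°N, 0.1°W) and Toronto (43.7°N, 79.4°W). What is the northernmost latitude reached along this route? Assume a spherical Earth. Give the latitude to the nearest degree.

The great circle lies in the plane with unit normal n̂ = (p₁ × p₂)/|p₁ × p₂|.
Here n̂_z ≈ -0.566; the vertex latitude is φ_max = arccos|n̂_z| ≈ 55.5°.

≈ 56°N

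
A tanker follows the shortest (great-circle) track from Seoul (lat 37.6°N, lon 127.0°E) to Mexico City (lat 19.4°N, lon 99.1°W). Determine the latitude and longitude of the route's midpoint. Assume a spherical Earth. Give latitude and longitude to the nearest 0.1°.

Convert each endpoint to a unit vector on the sphere (x = cos φ cos λ, y = cos φ sin λ, z = sin φ).
The central angle between the endpoints is δ = arccos(p₁·p₂) ≈ 1.892 rad (108.4°).
Interpolate at f = 1/2 with slerp weights a = sin((1−f)δ)/sin δ ≈ 0.855, b = sin(fδ)/sin δ ≈ 0.855.
p = a·p₁ + b·p₂ ≈ (-0.535, -0.255, 0.805); φ = arcsin(p_z) ≈ 53.65°, λ = atan2(p_y, p_x) ≈ -154.50°.

≈ lat 53.6°N, lon 154.5°W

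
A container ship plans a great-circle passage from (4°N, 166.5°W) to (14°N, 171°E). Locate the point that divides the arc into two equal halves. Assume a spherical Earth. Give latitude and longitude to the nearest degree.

Convert each endpoint to a unit vector on the sphere (x = cos φ cos λ, y = cos φ sin λ, z = sin φ).
The central angle between the endpoints is δ = arccos(p₁·p₂) ≈ 0.425 rad (24.3°).
Interpolate at f = 1/2 with slerp weights a = sin((1−f)δ)/sin δ ≈ 0.511, b = sin(fδ)/sin δ ≈ 0.511.
p = a·p₁ + b·p₂ ≈ (-0.986, -0.041, 0.159); φ = arcsin(p_z) ≈ 9.17°, λ = atan2(p_y, p_x) ≈ -177.59°.

≈ (9°N, 178°W)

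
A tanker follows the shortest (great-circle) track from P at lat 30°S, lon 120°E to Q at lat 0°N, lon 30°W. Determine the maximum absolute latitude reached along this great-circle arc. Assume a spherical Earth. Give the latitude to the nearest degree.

≈ 49°S

The great circle lies in the plane with unit normal n̂ = (p₁ × p₂)/|p₁ × p₂|.
Here n̂_z ≈ -0.655; the vertex latitude is φ_max = arccos|n̂_z| ≈ 49.1°.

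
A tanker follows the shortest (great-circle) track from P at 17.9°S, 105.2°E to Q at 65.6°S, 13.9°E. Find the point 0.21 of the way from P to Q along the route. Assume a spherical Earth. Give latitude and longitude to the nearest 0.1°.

The haversine formula gives a central angle δ ≈ 1.296 rad (74.3°) between the endpoints.
Interpolate at f = 0.21 with slerp weights a = sin((1−f)δ)/sin δ ≈ 0.887, b = sin(fδ)/sin δ ≈ 0.279.
p = a·p₁ + b·p₂ ≈ (-0.109, 0.843, -0.527); φ = arcsin(p_z) ≈ -31.81°, λ = atan2(p_y, p_x) ≈ 97.40°.

≈ 31.8°S, 97.4°E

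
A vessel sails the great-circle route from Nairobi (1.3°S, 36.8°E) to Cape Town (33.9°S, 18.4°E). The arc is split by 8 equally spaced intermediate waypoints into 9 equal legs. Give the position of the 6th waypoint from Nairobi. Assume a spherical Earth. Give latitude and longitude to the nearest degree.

≈ (23°S, 25°E)

From cos δ = sin φ₁ sin φ₂ + cos φ₁ cos φ₂ cos Δλ, the central angle is δ ≈ 0.643 rad (36.9°).
Interpolate at f = 6/9 with slerp weights a = sin((1−f)δ)/sin δ ≈ 0.355, b = sin(fδ)/sin δ ≈ 0.693.
p = a·p₁ + b·p₂ ≈ (0.830, 0.394, -0.395); φ = arcsin(p_z) ≈ -23.25°, λ = atan2(p_y, p_x) ≈ 25.40°.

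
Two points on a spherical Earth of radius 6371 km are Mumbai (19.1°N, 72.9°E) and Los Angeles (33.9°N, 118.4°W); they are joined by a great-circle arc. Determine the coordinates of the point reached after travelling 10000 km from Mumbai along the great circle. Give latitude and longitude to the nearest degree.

≈ 68°N, 139°W

Convert each endpoint to a unit vector on the sphere (x = cos φ cos λ, y = cos φ sin λ, z = sin φ).
The central angle between the endpoints is δ = arccos(p₁·p₂) ≈ 2.198 rad (125.9°). The total great-circle distance is δ·R ≈ 2.198 × 6371 ≈ 14001 km, so the target fraction is f = 10000/14001 ≈ 0.714.
Interpolate at f ≈ 0.714 with slerp weights a = sin((1−f)δ)/sin δ ≈ 0.726, b = sin(fδ)/sin δ ≈ 1.235.
p = a·p₁ + b·p₂ ≈ (-0.286, -0.246, 0.926); φ = arcsin(p_z) ≈ 67.83°, λ = atan2(p_y, p_x) ≈ -139.26°.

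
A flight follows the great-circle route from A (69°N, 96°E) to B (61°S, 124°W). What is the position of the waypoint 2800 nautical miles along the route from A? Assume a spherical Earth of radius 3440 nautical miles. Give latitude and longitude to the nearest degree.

≈ (42°N, 172°E)

Convert each endpoint to a unit vector on the sphere (x = cos φ cos λ, y = cos φ sin λ, z = sin φ).
The central angle between the endpoints is δ = arccos(p₁·p₂) ≈ 2.823 rad (161.7°). The total great-circle distance is δ·R ≈ 2.823 × 3440 ≈ 9710 nmi, so the target fraction is f = 2800/9710 ≈ 0.288.
Interpolate at f ≈ 0.288 with slerp weights a = sin((1−f)δ)/sin δ ≈ 2.889, b = sin(fδ)/sin δ ≈ 2.320.
p = a·p₁ + b·p₂ ≈ (-0.737, 0.097, 0.669); φ = arcsin(p_z) ≈ 41.97°, λ = atan2(p_y, p_x) ≈ 172.47°.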